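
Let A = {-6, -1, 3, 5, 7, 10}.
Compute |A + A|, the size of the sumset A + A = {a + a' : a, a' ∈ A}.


A + A = {a + a' : a, a' ∈ A}; |A| = 6.
General bounds: 2|A| - 1 ≤ |A + A| ≤ |A|(|A|+1)/2, i.e. 11 ≤ |A + A| ≤ 21.
Lower bound 2|A|-1 is attained iff A is an arithmetic progression.
Enumerate sums a + a' for a ≤ a' (symmetric, so this suffices):
a = -6: -6+-6=-12, -6+-1=-7, -6+3=-3, -6+5=-1, -6+7=1, -6+10=4
a = -1: -1+-1=-2, -1+3=2, -1+5=4, -1+7=6, -1+10=9
a = 3: 3+3=6, 3+5=8, 3+7=10, 3+10=13
a = 5: 5+5=10, 5+7=12, 5+10=15
a = 7: 7+7=14, 7+10=17
a = 10: 10+10=20
Distinct sums: {-12, -7, -3, -2, -1, 1, 2, 4, 6, 8, 9, 10, 12, 13, 14, 15, 17, 20}
|A + A| = 18

|A + A| = 18


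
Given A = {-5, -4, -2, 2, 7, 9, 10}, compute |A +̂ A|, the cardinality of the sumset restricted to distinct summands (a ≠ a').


Restricted sumset: A +̂ A = {a + a' : a ∈ A, a' ∈ A, a ≠ a'}.
Equivalently, take A + A and drop any sum 2a that is achievable ONLY as a + a for a ∈ A (i.e. sums representable only with equal summands).
Enumerate pairs (a, a') with a < a' (symmetric, so each unordered pair gives one sum; this covers all a ≠ a'):
  -5 + -4 = -9
  -5 + -2 = -7
  -5 + 2 = -3
  -5 + 7 = 2
  -5 + 9 = 4
  -5 + 10 = 5
  -4 + -2 = -6
  -4 + 2 = -2
  -4 + 7 = 3
  -4 + 9 = 5
  -4 + 10 = 6
  -2 + 2 = 0
  -2 + 7 = 5
  -2 + 9 = 7
  -2 + 10 = 8
  2 + 7 = 9
  2 + 9 = 11
  2 + 10 = 12
  7 + 9 = 16
  7 + 10 = 17
  9 + 10 = 19
Collected distinct sums: {-9, -7, -6, -3, -2, 0, 2, 3, 4, 5, 6, 7, 8, 9, 11, 12, 16, 17, 19}
|A +̂ A| = 19
(Reference bound: |A +̂ A| ≥ 2|A| - 3 for |A| ≥ 2, with |A| = 7 giving ≥ 11.)

|A +̂ A| = 19


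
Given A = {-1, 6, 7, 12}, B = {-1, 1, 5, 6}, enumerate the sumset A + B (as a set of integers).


A + B = {a + b : a ∈ A, b ∈ B}.
Enumerate all |A|·|B| = 4·4 = 16 pairs (a, b) and collect distinct sums.
a = -1: -1+-1=-2, -1+1=0, -1+5=4, -1+6=5
a = 6: 6+-1=5, 6+1=7, 6+5=11, 6+6=12
a = 7: 7+-1=6, 7+1=8, 7+5=12, 7+6=13
a = 12: 12+-1=11, 12+1=13, 12+5=17, 12+6=18
Collecting distinct sums: A + B = {-2, 0, 4, 5, 6, 7, 8, 11, 12, 13, 17, 18}
|A + B| = 12

A + B = {-2, 0, 4, 5, 6, 7, 8, 11, 12, 13, 17, 18}


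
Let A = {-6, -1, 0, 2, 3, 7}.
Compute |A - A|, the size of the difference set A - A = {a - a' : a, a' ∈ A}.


A - A = {a - a' : a, a' ∈ A}; |A| = 6.
Bounds: 2|A|-1 ≤ |A - A| ≤ |A|² - |A| + 1, i.e. 11 ≤ |A - A| ≤ 31.
Note: 0 ∈ A - A always (from a - a). The set is symmetric: if d ∈ A - A then -d ∈ A - A.
Enumerate nonzero differences d = a - a' with a > a' (then include -d):
Positive differences: {1, 2, 3, 4, 5, 6, 7, 8, 9, 13}
Full difference set: {0} ∪ (positive diffs) ∪ (negative diffs).
|A - A| = 1 + 2·10 = 21 (matches direct enumeration: 21).

|A - A| = 21


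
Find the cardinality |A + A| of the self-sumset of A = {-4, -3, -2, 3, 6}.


A + A = {a + a' : a, a' ∈ A}; |A| = 5.
General bounds: 2|A| - 1 ≤ |A + A| ≤ |A|(|A|+1)/2, i.e. 9 ≤ |A + A| ≤ 15.
Lower bound 2|A|-1 is attained iff A is an arithmetic progression.
Enumerate sums a + a' for a ≤ a' (symmetric, so this suffices):
a = -4: -4+-4=-8, -4+-3=-7, -4+-2=-6, -4+3=-1, -4+6=2
a = -3: -3+-3=-6, -3+-2=-5, -3+3=0, -3+6=3
a = -2: -2+-2=-4, -2+3=1, -2+6=4
a = 3: 3+3=6, 3+6=9
a = 6: 6+6=12
Distinct sums: {-8, -7, -6, -5, -4, -1, 0, 1, 2, 3, 4, 6, 9, 12}
|A + A| = 14

|A + A| = 14


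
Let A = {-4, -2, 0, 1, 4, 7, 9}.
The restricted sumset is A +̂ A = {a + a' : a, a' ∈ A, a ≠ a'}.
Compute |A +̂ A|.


Restricted sumset: A +̂ A = {a + a' : a ∈ A, a' ∈ A, a ≠ a'}.
Equivalently, take A + A and drop any sum 2a that is achievable ONLY as a + a for a ∈ A (i.e. sums representable only with equal summands).
Enumerate pairs (a, a') with a < a' (symmetric, so each unordered pair gives one sum; this covers all a ≠ a'):
  -4 + -2 = -6
  -4 + 0 = -4
  -4 + 1 = -3
  -4 + 4 = 0
  -4 + 7 = 3
  -4 + 9 = 5
  -2 + 0 = -2
  -2 + 1 = -1
  -2 + 4 = 2
  -2 + 7 = 5
  -2 + 9 = 7
  0 + 1 = 1
  0 + 4 = 4
  0 + 7 = 7
  0 + 9 = 9
  1 + 4 = 5
  1 + 7 = 8
  1 + 9 = 10
  4 + 7 = 11
  4 + 9 = 13
  7 + 9 = 16
Collected distinct sums: {-6, -4, -3, -2, -1, 0, 1, 2, 3, 4, 5, 7, 8, 9, 10, 11, 13, 16}
|A +̂ A| = 18
(Reference bound: |A +̂ A| ≥ 2|A| - 3 for |A| ≥ 2, with |A| = 7 giving ≥ 11.)

|A +̂ A| = 18


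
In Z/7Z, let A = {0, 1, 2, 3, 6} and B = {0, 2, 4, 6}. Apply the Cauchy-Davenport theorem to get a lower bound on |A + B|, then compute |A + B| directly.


Cauchy-Davenport: |A + B| ≥ min(p, |A| + |B| - 1) for A, B nonempty in Z/pZ.
|A| = 5, |B| = 4, p = 7.
CD lower bound = min(7, 5 + 4 - 1) = min(7, 8) = 7.
Compute A + B mod 7 directly:
a = 0: 0+0=0, 0+2=2, 0+4=4, 0+6=6
a = 1: 1+0=1, 1+2=3, 1+4=5, 1+6=0
a = 2: 2+0=2, 2+2=4, 2+4=6, 2+6=1
a = 3: 3+0=3, 3+2=5, 3+4=0, 3+6=2
a = 6: 6+0=6, 6+2=1, 6+4=3, 6+6=5
A + B = {0, 1, 2, 3, 4, 5, 6}, so |A + B| = 7.
Verify: 7 ≥ 7? Yes ✓.

CD lower bound = 7, actual |A + B| = 7.


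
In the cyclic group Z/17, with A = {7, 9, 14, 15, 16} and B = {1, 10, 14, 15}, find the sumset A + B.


Work in Z/17Z: reduce every sum a + b modulo 17.
Enumerate all 20 pairs:
a = 7: 7+1=8, 7+10=0, 7+14=4, 7+15=5
a = 9: 9+1=10, 9+10=2, 9+14=6, 9+15=7
a = 14: 14+1=15, 14+10=7, 14+14=11, 14+15=12
a = 15: 15+1=16, 15+10=8, 15+14=12, 15+15=13
a = 16: 16+1=0, 16+10=9, 16+14=13, 16+15=14
Distinct residues collected: {0, 2, 4, 5, 6, 7, 8, 9, 10, 11, 12, 13, 14, 15, 16}
|A + B| = 15 (out of 17 total residues).

A + B = {0, 2, 4, 5, 6, 7, 8, 9, 10, 11, 12, 13, 14, 15, 16}


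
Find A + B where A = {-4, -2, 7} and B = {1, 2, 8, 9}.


A + B = {a + b : a ∈ A, b ∈ B}.
Enumerate all |A|·|B| = 3·4 = 12 pairs (a, b) and collect distinct sums.
a = -4: -4+1=-3, -4+2=-2, -4+8=4, -4+9=5
a = -2: -2+1=-1, -2+2=0, -2+8=6, -2+9=7
a = 7: 7+1=8, 7+2=9, 7+8=15, 7+9=16
Collecting distinct sums: A + B = {-3, -2, -1, 0, 4, 5, 6, 7, 8, 9, 15, 16}
|A + B| = 12

A + B = {-3, -2, -1, 0, 4, 5, 6, 7, 8, 9, 15, 16}


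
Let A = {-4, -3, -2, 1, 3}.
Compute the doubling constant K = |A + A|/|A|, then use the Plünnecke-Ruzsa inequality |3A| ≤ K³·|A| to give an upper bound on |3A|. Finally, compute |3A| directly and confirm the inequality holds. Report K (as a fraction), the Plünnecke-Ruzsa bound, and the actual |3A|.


|A| = 5.
Step 1: Compute A + A by enumerating all 25 pairs.
A + A = {-8, -7, -6, -5, -4, -3, -2, -1, 0, 1, 2, 4, 6}, so |A + A| = 13.
Step 2: Doubling constant K = |A + A|/|A| = 13/5 = 13/5 ≈ 2.6000.
Step 3: Plünnecke-Ruzsa gives |3A| ≤ K³·|A| = (2.6000)³ · 5 ≈ 87.8800.
Step 4: Compute 3A = A + A + A directly by enumerating all triples (a,b,c) ∈ A³; |3A| = 20.
Step 5: Check 20 ≤ 87.8800? Yes ✓.

K = 13/5, Plünnecke-Ruzsa bound K³|A| ≈ 87.8800, |3A| = 20, inequality holds.


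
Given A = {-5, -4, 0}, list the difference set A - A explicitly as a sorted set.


A - A = {a - a' : a, a' ∈ A}.
Compute a - a' for each ordered pair (a, a'):
a = -5: -5--5=0, -5--4=-1, -5-0=-5
a = -4: -4--5=1, -4--4=0, -4-0=-4
a = 0: 0--5=5, 0--4=4, 0-0=0
Collecting distinct values (and noting 0 appears from a-a):
A - A = {-5, -4, -1, 0, 1, 4, 5}
|A - A| = 7

A - A = {-5, -4, -1, 0, 1, 4, 5}


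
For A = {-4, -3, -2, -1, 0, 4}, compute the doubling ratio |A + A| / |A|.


|A| = 6.
Compute A + A by enumerating all 36 pairs.
A + A = {-8, -7, -6, -5, -4, -3, -2, -1, 0, 1, 2, 3, 4, 8}, so |A + A| = 14.
K = |A + A| / |A| = 14/6 = 7/3 ≈ 2.3333.
Reference: AP of size 6 gives K = 11/6 ≈ 1.8333; a fully generic set of size 6 gives K ≈ 3.5000.

|A| = 6, |A + A| = 14, K = 14/6 = 7/3.


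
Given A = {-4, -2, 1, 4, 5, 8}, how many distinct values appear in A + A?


A + A = {a + a' : a, a' ∈ A}; |A| = 6.
General bounds: 2|A| - 1 ≤ |A + A| ≤ |A|(|A|+1)/2, i.e. 11 ≤ |A + A| ≤ 21.
Lower bound 2|A|-1 is attained iff A is an arithmetic progression.
Enumerate sums a + a' for a ≤ a' (symmetric, so this suffices):
a = -4: -4+-4=-8, -4+-2=-6, -4+1=-3, -4+4=0, -4+5=1, -4+8=4
a = -2: -2+-2=-4, -2+1=-1, -2+4=2, -2+5=3, -2+8=6
a = 1: 1+1=2, 1+4=5, 1+5=6, 1+8=9
a = 4: 4+4=8, 4+5=9, 4+8=12
a = 5: 5+5=10, 5+8=13
a = 8: 8+8=16
Distinct sums: {-8, -6, -4, -3, -1, 0, 1, 2, 3, 4, 5, 6, 8, 9, 10, 12, 13, 16}
|A + A| = 18

|A + A| = 18


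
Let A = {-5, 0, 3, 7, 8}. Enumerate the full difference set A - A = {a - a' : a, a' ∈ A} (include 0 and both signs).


A - A = {a - a' : a, a' ∈ A}.
Compute a - a' for each ordered pair (a, a'):
a = -5: -5--5=0, -5-0=-5, -5-3=-8, -5-7=-12, -5-8=-13
a = 0: 0--5=5, 0-0=0, 0-3=-3, 0-7=-7, 0-8=-8
a = 3: 3--5=8, 3-0=3, 3-3=0, 3-7=-4, 3-8=-5
a = 7: 7--5=12, 7-0=7, 7-3=4, 7-7=0, 7-8=-1
a = 8: 8--5=13, 8-0=8, 8-3=5, 8-7=1, 8-8=0
Collecting distinct values (and noting 0 appears from a-a):
A - A = {-13, -12, -8, -7, -5, -4, -3, -1, 0, 1, 3, 4, 5, 7, 8, 12, 13}
|A - A| = 17

A - A = {-13, -12, -8, -7, -5, -4, -3, -1, 0, 1, 3, 4, 5, 7, 8, 12, 13}


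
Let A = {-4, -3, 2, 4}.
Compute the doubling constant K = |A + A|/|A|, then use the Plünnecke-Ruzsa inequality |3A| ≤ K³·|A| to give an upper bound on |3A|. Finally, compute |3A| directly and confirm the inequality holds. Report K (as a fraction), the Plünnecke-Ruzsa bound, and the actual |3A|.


|A| = 4.
Step 1: Compute A + A by enumerating all 16 pairs.
A + A = {-8, -7, -6, -2, -1, 0, 1, 4, 6, 8}, so |A + A| = 10.
Step 2: Doubling constant K = |A + A|/|A| = 10/4 = 10/4 ≈ 2.5000.
Step 3: Plünnecke-Ruzsa gives |3A| ≤ K³·|A| = (2.5000)³ · 4 ≈ 62.5000.
Step 4: Compute 3A = A + A + A directly by enumerating all triples (a,b,c) ∈ A³; |3A| = 19.
Step 5: Check 19 ≤ 62.5000? Yes ✓.

K = 10/4, Plünnecke-Ruzsa bound K³|A| ≈ 62.5000, |3A| = 19, inequality holds.


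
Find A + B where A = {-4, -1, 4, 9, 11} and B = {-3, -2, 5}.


A + B = {a + b : a ∈ A, b ∈ B}.
Enumerate all |A|·|B| = 5·3 = 15 pairs (a, b) and collect distinct sums.
a = -4: -4+-3=-7, -4+-2=-6, -4+5=1
a = -1: -1+-3=-4, -1+-2=-3, -1+5=4
a = 4: 4+-3=1, 4+-2=2, 4+5=9
a = 9: 9+-3=6, 9+-2=7, 9+5=14
a = 11: 11+-3=8, 11+-2=9, 11+5=16
Collecting distinct sums: A + B = {-7, -6, -4, -3, 1, 2, 4, 6, 7, 8, 9, 14, 16}
|A + B| = 13

A + B = {-7, -6, -4, -3, 1, 2, 4, 6, 7, 8, 9, 14, 16}


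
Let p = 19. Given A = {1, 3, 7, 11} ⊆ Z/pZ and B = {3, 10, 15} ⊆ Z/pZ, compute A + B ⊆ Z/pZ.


Work in Z/19Z: reduce every sum a + b modulo 19.
Enumerate all 12 pairs:
a = 1: 1+3=4, 1+10=11, 1+15=16
a = 3: 3+3=6, 3+10=13, 3+15=18
a = 7: 7+3=10, 7+10=17, 7+15=3
a = 11: 11+3=14, 11+10=2, 11+15=7
Distinct residues collected: {2, 3, 4, 6, 7, 10, 11, 13, 14, 16, 17, 18}
|A + B| = 12 (out of 19 total residues).

A + B = {2, 3, 4, 6, 7, 10, 11, 13, 14, 16, 17, 18}


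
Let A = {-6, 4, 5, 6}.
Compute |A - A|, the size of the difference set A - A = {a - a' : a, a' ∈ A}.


A - A = {a - a' : a, a' ∈ A}; |A| = 4.
Bounds: 2|A|-1 ≤ |A - A| ≤ |A|² - |A| + 1, i.e. 7 ≤ |A - A| ≤ 13.
Note: 0 ∈ A - A always (from a - a). The set is symmetric: if d ∈ A - A then -d ∈ A - A.
Enumerate nonzero differences d = a - a' with a > a' (then include -d):
Positive differences: {1, 2, 10, 11, 12}
Full difference set: {0} ∪ (positive diffs) ∪ (negative diffs).
|A - A| = 1 + 2·5 = 11 (matches direct enumeration: 11).

|A - A| = 11


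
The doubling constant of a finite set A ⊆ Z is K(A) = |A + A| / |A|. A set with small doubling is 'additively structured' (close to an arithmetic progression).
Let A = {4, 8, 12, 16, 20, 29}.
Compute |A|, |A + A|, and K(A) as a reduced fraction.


|A| = 6.
Compute A + A by enumerating all 36 pairs.
A + A = {8, 12, 16, 20, 24, 28, 32, 33, 36, 37, 40, 41, 45, 49, 58}, so |A + A| = 15.
K = |A + A| / |A| = 15/6 = 5/2 ≈ 2.5000.
Reference: AP of size 6 gives K = 11/6 ≈ 1.8333; a fully generic set of size 6 gives K ≈ 3.5000.

|A| = 6, |A + A| = 15, K = 15/6 = 5/2.


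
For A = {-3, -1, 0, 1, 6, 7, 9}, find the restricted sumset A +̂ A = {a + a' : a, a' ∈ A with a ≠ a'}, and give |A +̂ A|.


Restricted sumset: A +̂ A = {a + a' : a ∈ A, a' ∈ A, a ≠ a'}.
Equivalently, take A + A and drop any sum 2a that is achievable ONLY as a + a for a ∈ A (i.e. sums representable only with equal summands).
Enumerate pairs (a, a') with a < a' (symmetric, so each unordered pair gives one sum; this covers all a ≠ a'):
  -3 + -1 = -4
  -3 + 0 = -3
  -3 + 1 = -2
  -3 + 6 = 3
  -3 + 7 = 4
  -3 + 9 = 6
  -1 + 0 = -1
  -1 + 1 = 0
  -1 + 6 = 5
  -1 + 7 = 6
  -1 + 9 = 8
  0 + 1 = 1
  0 + 6 = 6
  0 + 7 = 7
  0 + 9 = 9
  1 + 6 = 7
  1 + 7 = 8
  1 + 9 = 10
  6 + 7 = 13
  6 + 9 = 15
  7 + 9 = 16
Collected distinct sums: {-4, -3, -2, -1, 0, 1, 3, 4, 5, 6, 7, 8, 9, 10, 13, 15, 16}
|A +̂ A| = 17
(Reference bound: |A +̂ A| ≥ 2|A| - 3 for |A| ≥ 2, with |A| = 7 giving ≥ 11.)

|A +̂ A| = 17


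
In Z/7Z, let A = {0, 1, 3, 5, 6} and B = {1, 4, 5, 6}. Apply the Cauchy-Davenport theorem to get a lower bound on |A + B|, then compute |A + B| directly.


Cauchy-Davenport: |A + B| ≥ min(p, |A| + |B| - 1) for A, B nonempty in Z/pZ.
|A| = 5, |B| = 4, p = 7.
CD lower bound = min(7, 5 + 4 - 1) = min(7, 8) = 7.
Compute A + B mod 7 directly:
a = 0: 0+1=1, 0+4=4, 0+5=5, 0+6=6
a = 1: 1+1=2, 1+4=5, 1+5=6, 1+6=0
a = 3: 3+1=4, 3+4=0, 3+5=1, 3+6=2
a = 5: 5+1=6, 5+4=2, 5+5=3, 5+6=4
a = 6: 6+1=0, 6+4=3, 6+5=4, 6+6=5
A + B = {0, 1, 2, 3, 4, 5, 6}, so |A + B| = 7.
Verify: 7 ≥ 7? Yes ✓.

CD lower bound = 7, actual |A + B| = 7.


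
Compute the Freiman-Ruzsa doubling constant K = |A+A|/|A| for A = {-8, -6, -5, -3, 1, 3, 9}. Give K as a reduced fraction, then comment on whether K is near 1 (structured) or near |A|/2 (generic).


|A| = 7.
Compute A + A by enumerating all 49 pairs.
A + A = {-16, -14, -13, -12, -11, -10, -9, -8, -7, -6, -5, -4, -3, -2, 0, 1, 2, 3, 4, 6, 10, 12, 18}, so |A + A| = 23.
K = |A + A| / |A| = 23/7 (already in lowest terms) ≈ 3.2857.
Reference: AP of size 7 gives K = 13/7 ≈ 1.8571; a fully generic set of size 7 gives K ≈ 4.0000.

|A| = 7, |A + A| = 23, K = 23/7.


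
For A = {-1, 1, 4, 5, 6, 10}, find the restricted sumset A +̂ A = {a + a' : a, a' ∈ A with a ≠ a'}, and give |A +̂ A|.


Restricted sumset: A +̂ A = {a + a' : a ∈ A, a' ∈ A, a ≠ a'}.
Equivalently, take A + A and drop any sum 2a that is achievable ONLY as a + a for a ∈ A (i.e. sums representable only with equal summands).
Enumerate pairs (a, a') with a < a' (symmetric, so each unordered pair gives one sum; this covers all a ≠ a'):
  -1 + 1 = 0
  -1 + 4 = 3
  -1 + 5 = 4
  -1 + 6 = 5
  -1 + 10 = 9
  1 + 4 = 5
  1 + 5 = 6
  1 + 6 = 7
  1 + 10 = 11
  4 + 5 = 9
  4 + 6 = 10
  4 + 10 = 14
  5 + 6 = 11
  5 + 10 = 15
  6 + 10 = 16
Collected distinct sums: {0, 3, 4, 5, 6, 7, 9, 10, 11, 14, 15, 16}
|A +̂ A| = 12
(Reference bound: |A +̂ A| ≥ 2|A| - 3 for |A| ≥ 2, with |A| = 6 giving ≥ 9.)

|A +̂ A| = 12


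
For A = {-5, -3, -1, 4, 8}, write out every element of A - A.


A - A = {a - a' : a, a' ∈ A}.
Compute a - a' for each ordered pair (a, a'):
a = -5: -5--5=0, -5--3=-2, -5--1=-4, -5-4=-9, -5-8=-13
a = -3: -3--5=2, -3--3=0, -3--1=-2, -3-4=-7, -3-8=-11
a = -1: -1--5=4, -1--3=2, -1--1=0, -1-4=-5, -1-8=-9
a = 4: 4--5=9, 4--3=7, 4--1=5, 4-4=0, 4-8=-4
a = 8: 8--5=13, 8--3=11, 8--1=9, 8-4=4, 8-8=0
Collecting distinct values (and noting 0 appears from a-a):
A - A = {-13, -11, -9, -7, -5, -4, -2, 0, 2, 4, 5, 7, 9, 11, 13}
|A - A| = 15

A - A = {-13, -11, -9, -7, -5, -4, -2, 0, 2, 4, 5, 7, 9, 11, 13}


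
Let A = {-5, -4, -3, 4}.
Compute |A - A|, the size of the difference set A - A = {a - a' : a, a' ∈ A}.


A - A = {a - a' : a, a' ∈ A}; |A| = 4.
Bounds: 2|A|-1 ≤ |A - A| ≤ |A|² - |A| + 1, i.e. 7 ≤ |A - A| ≤ 13.
Note: 0 ∈ A - A always (from a - a). The set is symmetric: if d ∈ A - A then -d ∈ A - A.
Enumerate nonzero differences d = a - a' with a > a' (then include -d):
Positive differences: {1, 2, 7, 8, 9}
Full difference set: {0} ∪ (positive diffs) ∪ (negative diffs).
|A - A| = 1 + 2·5 = 11 (matches direct enumeration: 11).

|A - A| = 11


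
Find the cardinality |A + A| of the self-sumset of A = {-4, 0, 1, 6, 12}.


A + A = {a + a' : a, a' ∈ A}; |A| = 5.
General bounds: 2|A| - 1 ≤ |A + A| ≤ |A|(|A|+1)/2, i.e. 9 ≤ |A + A| ≤ 15.
Lower bound 2|A|-1 is attained iff A is an arithmetic progression.
Enumerate sums a + a' for a ≤ a' (symmetric, so this suffices):
a = -4: -4+-4=-8, -4+0=-4, -4+1=-3, -4+6=2, -4+12=8
a = 0: 0+0=0, 0+1=1, 0+6=6, 0+12=12
a = 1: 1+1=2, 1+6=7, 1+12=13
a = 6: 6+6=12, 6+12=18
a = 12: 12+12=24
Distinct sums: {-8, -4, -3, 0, 1, 2, 6, 7, 8, 12, 13, 18, 24}
|A + A| = 13

|A + A| = 13


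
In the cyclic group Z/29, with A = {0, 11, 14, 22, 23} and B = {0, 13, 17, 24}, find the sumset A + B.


Work in Z/29Z: reduce every sum a + b modulo 29.
Enumerate all 20 pairs:
a = 0: 0+0=0, 0+13=13, 0+17=17, 0+24=24
a = 11: 11+0=11, 11+13=24, 11+17=28, 11+24=6
a = 14: 14+0=14, 14+13=27, 14+17=2, 14+24=9
a = 22: 22+0=22, 22+13=6, 22+17=10, 22+24=17
a = 23: 23+0=23, 23+13=7, 23+17=11, 23+24=18
Distinct residues collected: {0, 2, 6, 7, 9, 10, 11, 13, 14, 17, 18, 22, 23, 24, 27, 28}
|A + B| = 16 (out of 29 total residues).

A + B = {0, 2, 6, 7, 9, 10, 11, 13, 14, 17, 18, 22, 23, 24, 27, 28}


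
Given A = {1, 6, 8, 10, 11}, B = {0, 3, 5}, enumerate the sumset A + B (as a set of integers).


A + B = {a + b : a ∈ A, b ∈ B}.
Enumerate all |A|·|B| = 5·3 = 15 pairs (a, b) and collect distinct sums.
a = 1: 1+0=1, 1+3=4, 1+5=6
a = 6: 6+0=6, 6+3=9, 6+5=11
a = 8: 8+0=8, 8+3=11, 8+5=13
a = 10: 10+0=10, 10+3=13, 10+5=15
a = 11: 11+0=11, 11+3=14, 11+5=16
Collecting distinct sums: A + B = {1, 4, 6, 8, 9, 10, 11, 13, 14, 15, 16}
|A + B| = 11

A + B = {1, 4, 6, 8, 9, 10, 11, 13, 14, 15, 16}


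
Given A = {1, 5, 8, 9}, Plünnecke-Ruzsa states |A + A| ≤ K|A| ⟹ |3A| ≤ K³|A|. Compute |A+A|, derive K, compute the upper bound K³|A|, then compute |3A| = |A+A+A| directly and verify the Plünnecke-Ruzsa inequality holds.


|A| = 4.
Step 1: Compute A + A by enumerating all 16 pairs.
A + A = {2, 6, 9, 10, 13, 14, 16, 17, 18}, so |A + A| = 9.
Step 2: Doubling constant K = |A + A|/|A| = 9/4 = 9/4 ≈ 2.2500.
Step 3: Plünnecke-Ruzsa gives |3A| ≤ K³·|A| = (2.2500)³ · 4 ≈ 45.5625.
Step 4: Compute 3A = A + A + A directly by enumerating all triples (a,b,c) ∈ A³; |3A| = 16.
Step 5: Check 16 ≤ 45.5625? Yes ✓.

K = 9/4, Plünnecke-Ruzsa bound K³|A| ≈ 45.5625, |3A| = 16, inequality holds.


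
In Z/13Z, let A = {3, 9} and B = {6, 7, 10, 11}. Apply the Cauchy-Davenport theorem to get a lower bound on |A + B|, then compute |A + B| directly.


Cauchy-Davenport: |A + B| ≥ min(p, |A| + |B| - 1) for A, B nonempty in Z/pZ.
|A| = 2, |B| = 4, p = 13.
CD lower bound = min(13, 2 + 4 - 1) = min(13, 5) = 5.
Compute A + B mod 13 directly:
a = 3: 3+6=9, 3+7=10, 3+10=0, 3+11=1
a = 9: 9+6=2, 9+7=3, 9+10=6, 9+11=7
A + B = {0, 1, 2, 3, 6, 7, 9, 10}, so |A + B| = 8.
Verify: 8 ≥ 5? Yes ✓.

CD lower bound = 5, actual |A + B| = 8.


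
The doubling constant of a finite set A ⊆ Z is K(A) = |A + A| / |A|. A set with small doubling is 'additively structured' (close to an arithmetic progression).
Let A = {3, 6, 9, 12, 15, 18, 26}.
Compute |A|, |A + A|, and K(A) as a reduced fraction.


|A| = 7.
Compute A + A by enumerating all 49 pairs.
A + A = {6, 9, 12, 15, 18, 21, 24, 27, 29, 30, 32, 33, 35, 36, 38, 41, 44, 52}, so |A + A| = 18.
K = |A + A| / |A| = 18/7 (already in lowest terms) ≈ 2.5714.
Reference: AP of size 7 gives K = 13/7 ≈ 1.8571; a fully generic set of size 7 gives K ≈ 4.0000.

|A| = 7, |A + A| = 18, K = 18/7.


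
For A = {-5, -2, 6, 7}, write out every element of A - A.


A - A = {a - a' : a, a' ∈ A}.
Compute a - a' for each ordered pair (a, a'):
a = -5: -5--5=0, -5--2=-3, -5-6=-11, -5-7=-12
a = -2: -2--5=3, -2--2=0, -2-6=-8, -2-7=-9
a = 6: 6--5=11, 6--2=8, 6-6=0, 6-7=-1
a = 7: 7--5=12, 7--2=9, 7-6=1, 7-7=0
Collecting distinct values (and noting 0 appears from a-a):
A - A = {-12, -11, -9, -8, -3, -1, 0, 1, 3, 8, 9, 11, 12}
|A - A| = 13

A - A = {-12, -11, -9, -8, -3, -1, 0, 1, 3, 8, 9, 11, 12}


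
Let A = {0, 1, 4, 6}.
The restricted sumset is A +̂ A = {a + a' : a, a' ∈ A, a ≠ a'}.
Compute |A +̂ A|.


Restricted sumset: A +̂ A = {a + a' : a ∈ A, a' ∈ A, a ≠ a'}.
Equivalently, take A + A and drop any sum 2a that is achievable ONLY as a + a for a ∈ A (i.e. sums representable only with equal summands).
Enumerate pairs (a, a') with a < a' (symmetric, so each unordered pair gives one sum; this covers all a ≠ a'):
  0 + 1 = 1
  0 + 4 = 4
  0 + 6 = 6
  1 + 4 = 5
  1 + 6 = 7
  4 + 6 = 10
Collected distinct sums: {1, 4, 5, 6, 7, 10}
|A +̂ A| = 6
(Reference bound: |A +̂ A| ≥ 2|A| - 3 for |A| ≥ 2, with |A| = 4 giving ≥ 5.)

|A +̂ A| = 6


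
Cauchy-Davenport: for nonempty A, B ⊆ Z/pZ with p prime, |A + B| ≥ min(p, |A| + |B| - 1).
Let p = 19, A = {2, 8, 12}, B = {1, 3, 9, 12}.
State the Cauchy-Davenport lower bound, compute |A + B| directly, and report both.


Cauchy-Davenport: |A + B| ≥ min(p, |A| + |B| - 1) for A, B nonempty in Z/pZ.
|A| = 3, |B| = 4, p = 19.
CD lower bound = min(19, 3 + 4 - 1) = min(19, 6) = 6.
Compute A + B mod 19 directly:
a = 2: 2+1=3, 2+3=5, 2+9=11, 2+12=14
a = 8: 8+1=9, 8+3=11, 8+9=17, 8+12=1
a = 12: 12+1=13, 12+3=15, 12+9=2, 12+12=5
A + B = {1, 2, 3, 5, 9, 11, 13, 14, 15, 17}, so |A + B| = 10.
Verify: 10 ≥ 6? Yes ✓.

CD lower bound = 6, actual |A + B| = 10.


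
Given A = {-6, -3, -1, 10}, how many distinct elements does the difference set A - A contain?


A - A = {a - a' : a, a' ∈ A}; |A| = 4.
Bounds: 2|A|-1 ≤ |A - A| ≤ |A|² - |A| + 1, i.e. 7 ≤ |A - A| ≤ 13.
Note: 0 ∈ A - A always (from a - a). The set is symmetric: if d ∈ A - A then -d ∈ A - A.
Enumerate nonzero differences d = a - a' with a > a' (then include -d):
Positive differences: {2, 3, 5, 11, 13, 16}
Full difference set: {0} ∪ (positive diffs) ∪ (negative diffs).
|A - A| = 1 + 2·6 = 13 (matches direct enumeration: 13).

|A - A| = 13


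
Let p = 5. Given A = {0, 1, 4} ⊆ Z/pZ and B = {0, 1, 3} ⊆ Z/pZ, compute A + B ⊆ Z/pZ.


Work in Z/5Z: reduce every sum a + b modulo 5.
Enumerate all 9 pairs:
a = 0: 0+0=0, 0+1=1, 0+3=3
a = 1: 1+0=1, 1+1=2, 1+3=4
a = 4: 4+0=4, 4+1=0, 4+3=2
Distinct residues collected: {0, 1, 2, 3, 4}
|A + B| = 5 (out of 5 total residues).

A + B = {0, 1, 2, 3, 4}


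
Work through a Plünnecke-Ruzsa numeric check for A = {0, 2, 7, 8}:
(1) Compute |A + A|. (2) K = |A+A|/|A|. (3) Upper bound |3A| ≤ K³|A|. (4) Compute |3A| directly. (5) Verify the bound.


|A| = 4.
Step 1: Compute A + A by enumerating all 16 pairs.
A + A = {0, 2, 4, 7, 8, 9, 10, 14, 15, 16}, so |A + A| = 10.
Step 2: Doubling constant K = |A + A|/|A| = 10/4 = 10/4 ≈ 2.5000.
Step 3: Plünnecke-Ruzsa gives |3A| ≤ K³·|A| = (2.5000)³ · 4 ≈ 62.5000.
Step 4: Compute 3A = A + A + A directly by enumerating all triples (a,b,c) ∈ A³; |3A| = 19.
Step 5: Check 19 ≤ 62.5000? Yes ✓.

K = 10/4, Plünnecke-Ruzsa bound K³|A| ≈ 62.5000, |3A| = 19, inequality holds.


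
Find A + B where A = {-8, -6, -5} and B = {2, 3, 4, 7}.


A + B = {a + b : a ∈ A, b ∈ B}.
Enumerate all |A|·|B| = 3·4 = 12 pairs (a, b) and collect distinct sums.
a = -8: -8+2=-6, -8+3=-5, -8+4=-4, -8+7=-1
a = -6: -6+2=-4, -6+3=-3, -6+4=-2, -6+7=1
a = -5: -5+2=-3, -5+3=-2, -5+4=-1, -5+7=2
Collecting distinct sums: A + B = {-6, -5, -4, -3, -2, -1, 1, 2}
|A + B| = 8

A + B = {-6, -5, -4, -3, -2, -1, 1, 2}


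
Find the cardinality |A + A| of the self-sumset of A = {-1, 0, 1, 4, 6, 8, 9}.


A + A = {a + a' : a, a' ∈ A}; |A| = 7.
General bounds: 2|A| - 1 ≤ |A + A| ≤ |A|(|A|+1)/2, i.e. 13 ≤ |A + A| ≤ 28.
Lower bound 2|A|-1 is attained iff A is an arithmetic progression.
Enumerate sums a + a' for a ≤ a' (symmetric, so this suffices):
a = -1: -1+-1=-2, -1+0=-1, -1+1=0, -1+4=3, -1+6=5, -1+8=7, -1+9=8
a = 0: 0+0=0, 0+1=1, 0+4=4, 0+6=6, 0+8=8, 0+9=9
a = 1: 1+1=2, 1+4=5, 1+6=7, 1+8=9, 1+9=10
a = 4: 4+4=8, 4+6=10, 4+8=12, 4+9=13
a = 6: 6+6=12, 6+8=14, 6+9=15
a = 8: 8+8=16, 8+9=17
a = 9: 9+9=18
Distinct sums: {-2, -1, 0, 1, 2, 3, 4, 5, 6, 7, 8, 9, 10, 12, 13, 14, 15, 16, 17, 18}
|A + A| = 20

|A + A| = 20


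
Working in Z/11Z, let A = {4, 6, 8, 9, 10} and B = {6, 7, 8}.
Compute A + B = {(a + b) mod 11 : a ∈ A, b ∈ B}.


Work in Z/11Z: reduce every sum a + b modulo 11.
Enumerate all 15 pairs:
a = 4: 4+6=10, 4+7=0, 4+8=1
a = 6: 6+6=1, 6+7=2, 6+8=3
a = 8: 8+6=3, 8+7=4, 8+8=5
a = 9: 9+6=4, 9+7=5, 9+8=6
a = 10: 10+6=5, 10+7=6, 10+8=7
Distinct residues collected: {0, 1, 2, 3, 4, 5, 6, 7, 10}
|A + B| = 9 (out of 11 total residues).

A + B = {0, 1, 2, 3, 4, 5, 6, 7, 10}


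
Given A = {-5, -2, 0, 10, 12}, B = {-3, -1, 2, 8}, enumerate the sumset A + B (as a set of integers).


A + B = {a + b : a ∈ A, b ∈ B}.
Enumerate all |A|·|B| = 5·4 = 20 pairs (a, b) and collect distinct sums.
a = -5: -5+-3=-8, -5+-1=-6, -5+2=-3, -5+8=3
a = -2: -2+-3=-5, -2+-1=-3, -2+2=0, -2+8=6
a = 0: 0+-3=-3, 0+-1=-1, 0+2=2, 0+8=8
a = 10: 10+-3=7, 10+-1=9, 10+2=12, 10+8=18
a = 12: 12+-3=9, 12+-1=11, 12+2=14, 12+8=20
Collecting distinct sums: A + B = {-8, -6, -5, -3, -1, 0, 2, 3, 6, 7, 8, 9, 11, 12, 14, 18, 20}
|A + B| = 17

A + B = {-8, -6, -5, -3, -1, 0, 2, 3, 6, 7, 8, 9, 11, 12, 14, 18, 20}


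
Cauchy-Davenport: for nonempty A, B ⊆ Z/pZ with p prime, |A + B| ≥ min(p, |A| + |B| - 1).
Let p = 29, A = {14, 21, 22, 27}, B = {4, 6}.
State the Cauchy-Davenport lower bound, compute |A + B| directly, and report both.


Cauchy-Davenport: |A + B| ≥ min(p, |A| + |B| - 1) for A, B nonempty in Z/pZ.
|A| = 4, |B| = 2, p = 29.
CD lower bound = min(29, 4 + 2 - 1) = min(29, 5) = 5.
Compute A + B mod 29 directly:
a = 14: 14+4=18, 14+6=20
a = 21: 21+4=25, 21+6=27
a = 22: 22+4=26, 22+6=28
a = 27: 27+4=2, 27+6=4
A + B = {2, 4, 18, 20, 25, 26, 27, 28}, so |A + B| = 8.
Verify: 8 ≥ 5? Yes ✓.

CD lower bound = 5, actual |A + B| = 8.


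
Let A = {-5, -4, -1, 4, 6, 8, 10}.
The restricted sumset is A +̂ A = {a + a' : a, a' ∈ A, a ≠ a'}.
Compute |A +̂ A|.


Restricted sumset: A +̂ A = {a + a' : a ∈ A, a' ∈ A, a ≠ a'}.
Equivalently, take A + A and drop any sum 2a that is achievable ONLY as a + a for a ∈ A (i.e. sums representable only with equal summands).
Enumerate pairs (a, a') with a < a' (symmetric, so each unordered pair gives one sum; this covers all a ≠ a'):
  -5 + -4 = -9
  -5 + -1 = -6
  -5 + 4 = -1
  -5 + 6 = 1
  -5 + 8 = 3
  -5 + 10 = 5
  -4 + -1 = -5
  -4 + 4 = 0
  -4 + 6 = 2
  -4 + 8 = 4
  -4 + 10 = 6
  -1 + 4 = 3
  -1 + 6 = 5
  -1 + 8 = 7
  -1 + 10 = 9
  4 + 6 = 10
  4 + 8 = 12
  4 + 10 = 14
  6 + 8 = 14
  6 + 10 = 16
  8 + 10 = 18
Collected distinct sums: {-9, -6, -5, -1, 0, 1, 2, 3, 4, 5, 6, 7, 9, 10, 12, 14, 16, 18}
|A +̂ A| = 18
(Reference bound: |A +̂ A| ≥ 2|A| - 3 for |A| ≥ 2, with |A| = 7 giving ≥ 11.)

|A +̂ A| = 18


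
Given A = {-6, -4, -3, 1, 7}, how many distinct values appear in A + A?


A + A = {a + a' : a, a' ∈ A}; |A| = 5.
General bounds: 2|A| - 1 ≤ |A + A| ≤ |A|(|A|+1)/2, i.e. 9 ≤ |A + A| ≤ 15.
Lower bound 2|A|-1 is attained iff A is an arithmetic progression.
Enumerate sums a + a' for a ≤ a' (symmetric, so this suffices):
a = -6: -6+-6=-12, -6+-4=-10, -6+-3=-9, -6+1=-5, -6+7=1
a = -4: -4+-4=-8, -4+-3=-7, -4+1=-3, -4+7=3
a = -3: -3+-3=-6, -3+1=-2, -3+7=4
a = 1: 1+1=2, 1+7=8
a = 7: 7+7=14
Distinct sums: {-12, -10, -9, -8, -7, -6, -5, -3, -2, 1, 2, 3, 4, 8, 14}
|A + A| = 15

|A + A| = 15


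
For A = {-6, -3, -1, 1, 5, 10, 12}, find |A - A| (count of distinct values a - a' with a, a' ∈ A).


A - A = {a - a' : a, a' ∈ A}; |A| = 7.
Bounds: 2|A|-1 ≤ |A - A| ≤ |A|² - |A| + 1, i.e. 13 ≤ |A - A| ≤ 43.
Note: 0 ∈ A - A always (from a - a). The set is symmetric: if d ∈ A - A then -d ∈ A - A.
Enumerate nonzero differences d = a - a' with a > a' (then include -d):
Positive differences: {2, 3, 4, 5, 6, 7, 8, 9, 11, 13, 15, 16, 18}
Full difference set: {0} ∪ (positive diffs) ∪ (negative diffs).
|A - A| = 1 + 2·13 = 27 (matches direct enumeration: 27).

|A - A| = 27


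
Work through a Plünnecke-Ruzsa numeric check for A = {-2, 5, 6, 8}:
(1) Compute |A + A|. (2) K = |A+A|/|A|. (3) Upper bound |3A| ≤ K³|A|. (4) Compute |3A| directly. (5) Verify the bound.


|A| = 4.
Step 1: Compute A + A by enumerating all 16 pairs.
A + A = {-4, 3, 4, 6, 10, 11, 12, 13, 14, 16}, so |A + A| = 10.
Step 2: Doubling constant K = |A + A|/|A| = 10/4 = 10/4 ≈ 2.5000.
Step 3: Plünnecke-Ruzsa gives |3A| ≤ K³·|A| = (2.5000)³ · 4 ≈ 62.5000.
Step 4: Compute 3A = A + A + A directly by enumerating all triples (a,b,c) ∈ A³; |3A| = 19.
Step 5: Check 19 ≤ 62.5000? Yes ✓.

K = 10/4, Plünnecke-Ruzsa bound K³|A| ≈ 62.5000, |3A| = 19, inequality holds.


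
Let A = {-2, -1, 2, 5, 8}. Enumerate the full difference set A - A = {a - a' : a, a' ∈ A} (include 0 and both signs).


A - A = {a - a' : a, a' ∈ A}.
Compute a - a' for each ordered pair (a, a'):
a = -2: -2--2=0, -2--1=-1, -2-2=-4, -2-5=-7, -2-8=-10
a = -1: -1--2=1, -1--1=0, -1-2=-3, -1-5=-6, -1-8=-9
a = 2: 2--2=4, 2--1=3, 2-2=0, 2-5=-3, 2-8=-6
a = 5: 5--2=7, 5--1=6, 5-2=3, 5-5=0, 5-8=-3
a = 8: 8--2=10, 8--1=9, 8-2=6, 8-5=3, 8-8=0
Collecting distinct values (and noting 0 appears from a-a):
A - A = {-10, -9, -7, -6, -4, -3, -1, 0, 1, 3, 4, 6, 7, 9, 10}
|A - A| = 15

A - A = {-10, -9, -7, -6, -4, -3, -1, 0, 1, 3, 4, 6, 7, 9, 10}


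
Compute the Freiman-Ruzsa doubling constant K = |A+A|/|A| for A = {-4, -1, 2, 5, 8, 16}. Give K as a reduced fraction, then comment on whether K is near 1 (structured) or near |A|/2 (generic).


|A| = 6.
Compute A + A by enumerating all 36 pairs.
A + A = {-8, -5, -2, 1, 4, 7, 10, 12, 13, 15, 16, 18, 21, 24, 32}, so |A + A| = 15.
K = |A + A| / |A| = 15/6 = 5/2 ≈ 2.5000.
Reference: AP of size 6 gives K = 11/6 ≈ 1.8333; a fully generic set of size 6 gives K ≈ 3.5000.

|A| = 6, |A + A| = 15, K = 15/6 = 5/2.


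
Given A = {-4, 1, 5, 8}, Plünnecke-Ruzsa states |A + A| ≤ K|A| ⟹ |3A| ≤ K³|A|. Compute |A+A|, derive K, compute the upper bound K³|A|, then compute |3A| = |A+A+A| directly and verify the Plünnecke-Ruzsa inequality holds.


|A| = 4.
Step 1: Compute A + A by enumerating all 16 pairs.
A + A = {-8, -3, 1, 2, 4, 6, 9, 10, 13, 16}, so |A + A| = 10.
Step 2: Doubling constant K = |A + A|/|A| = 10/4 = 10/4 ≈ 2.5000.
Step 3: Plünnecke-Ruzsa gives |3A| ≤ K³·|A| = (2.5000)³ · 4 ≈ 62.5000.
Step 4: Compute 3A = A + A + A directly by enumerating all triples (a,b,c) ∈ A³; |3A| = 20.
Step 5: Check 20 ≤ 62.5000? Yes ✓.

K = 10/4, Plünnecke-Ruzsa bound K³|A| ≈ 62.5000, |3A| = 20, inequality holds.


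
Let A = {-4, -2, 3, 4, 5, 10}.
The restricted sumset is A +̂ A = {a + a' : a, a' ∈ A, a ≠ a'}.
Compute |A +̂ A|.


Restricted sumset: A +̂ A = {a + a' : a ∈ A, a' ∈ A, a ≠ a'}.
Equivalently, take A + A and drop any sum 2a that is achievable ONLY as a + a for a ∈ A (i.e. sums representable only with equal summands).
Enumerate pairs (a, a') with a < a' (symmetric, so each unordered pair gives one sum; this covers all a ≠ a'):
  -4 + -2 = -6
  -4 + 3 = -1
  -4 + 4 = 0
  -4 + 5 = 1
  -4 + 10 = 6
  -2 + 3 = 1
  -2 + 4 = 2
  -2 + 5 = 3
  -2 + 10 = 8
  3 + 4 = 7
  3 + 5 = 8
  3 + 10 = 13
  4 + 5 = 9
  4 + 10 = 14
  5 + 10 = 15
Collected distinct sums: {-6, -1, 0, 1, 2, 3, 6, 7, 8, 9, 13, 14, 15}
|A +̂ A| = 13
(Reference bound: |A +̂ A| ≥ 2|A| - 3 for |A| ≥ 2, with |A| = 6 giving ≥ 9.)

|A +̂ A| = 13


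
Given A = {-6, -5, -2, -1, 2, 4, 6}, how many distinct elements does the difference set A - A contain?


A - A = {a - a' : a, a' ∈ A}; |A| = 7.
Bounds: 2|A|-1 ≤ |A - A| ≤ |A|² - |A| + 1, i.e. 13 ≤ |A - A| ≤ 43.
Note: 0 ∈ A - A always (from a - a). The set is symmetric: if d ∈ A - A then -d ∈ A - A.
Enumerate nonzero differences d = a - a' with a > a' (then include -d):
Positive differences: {1, 2, 3, 4, 5, 6, 7, 8, 9, 10, 11, 12}
Full difference set: {0} ∪ (positive diffs) ∪ (negative diffs).
|A - A| = 1 + 2·12 = 25 (matches direct enumeration: 25).

|A - A| = 25


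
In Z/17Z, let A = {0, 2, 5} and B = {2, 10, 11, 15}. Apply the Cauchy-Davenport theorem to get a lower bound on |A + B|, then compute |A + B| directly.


Cauchy-Davenport: |A + B| ≥ min(p, |A| + |B| - 1) for A, B nonempty in Z/pZ.
|A| = 3, |B| = 4, p = 17.
CD lower bound = min(17, 3 + 4 - 1) = min(17, 6) = 6.
Compute A + B mod 17 directly:
a = 0: 0+2=2, 0+10=10, 0+11=11, 0+15=15
a = 2: 2+2=4, 2+10=12, 2+11=13, 2+15=0
a = 5: 5+2=7, 5+10=15, 5+11=16, 5+15=3
A + B = {0, 2, 3, 4, 7, 10, 11, 12, 13, 15, 16}, so |A + B| = 11.
Verify: 11 ≥ 6? Yes ✓.

CD lower bound = 6, actual |A + B| = 11.


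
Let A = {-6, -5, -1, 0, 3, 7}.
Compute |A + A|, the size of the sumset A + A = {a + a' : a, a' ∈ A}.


A + A = {a + a' : a, a' ∈ A}; |A| = 6.
General bounds: 2|A| - 1 ≤ |A + A| ≤ |A|(|A|+1)/2, i.e. 11 ≤ |A + A| ≤ 21.
Lower bound 2|A|-1 is attained iff A is an arithmetic progression.
Enumerate sums a + a' for a ≤ a' (symmetric, so this suffices):
a = -6: -6+-6=-12, -6+-5=-11, -6+-1=-7, -6+0=-6, -6+3=-3, -6+7=1
a = -5: -5+-5=-10, -5+-1=-6, -5+0=-5, -5+3=-2, -5+7=2
a = -1: -1+-1=-2, -1+0=-1, -1+3=2, -1+7=6
a = 0: 0+0=0, 0+3=3, 0+7=7
a = 3: 3+3=6, 3+7=10
a = 7: 7+7=14
Distinct sums: {-12, -11, -10, -7, -6, -5, -3, -2, -1, 0, 1, 2, 3, 6, 7, 10, 14}
|A + A| = 17

|A + A| = 17


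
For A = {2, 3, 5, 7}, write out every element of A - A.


A - A = {a - a' : a, a' ∈ A}.
Compute a - a' for each ordered pair (a, a'):
a = 2: 2-2=0, 2-3=-1, 2-5=-3, 2-7=-5
a = 3: 3-2=1, 3-3=0, 3-5=-2, 3-7=-4
a = 5: 5-2=3, 5-3=2, 5-5=0, 5-7=-2
a = 7: 7-2=5, 7-3=4, 7-5=2, 7-7=0
Collecting distinct values (and noting 0 appears from a-a):
A - A = {-5, -4, -3, -2, -1, 0, 1, 2, 3, 4, 5}
|A - A| = 11

A - A = {-5, -4, -3, -2, -1, 0, 1, 2, 3, 4, 5}


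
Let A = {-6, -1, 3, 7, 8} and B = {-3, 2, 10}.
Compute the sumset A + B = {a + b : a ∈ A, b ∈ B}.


A + B = {a + b : a ∈ A, b ∈ B}.
Enumerate all |A|·|B| = 5·3 = 15 pairs (a, b) and collect distinct sums.
a = -6: -6+-3=-9, -6+2=-4, -6+10=4
a = -1: -1+-3=-4, -1+2=1, -1+10=9
a = 3: 3+-3=0, 3+2=5, 3+10=13
a = 7: 7+-3=4, 7+2=9, 7+10=17
a = 8: 8+-3=5, 8+2=10, 8+10=18
Collecting distinct sums: A + B = {-9, -4, 0, 1, 4, 5, 9, 10, 13, 17, 18}
|A + B| = 11

A + B = {-9, -4, 0, 1, 4, 5, 9, 10, 13, 17, 18}


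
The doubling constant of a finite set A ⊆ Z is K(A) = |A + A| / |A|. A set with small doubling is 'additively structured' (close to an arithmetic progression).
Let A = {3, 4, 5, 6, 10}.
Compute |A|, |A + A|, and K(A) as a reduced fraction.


|A| = 5.
Compute A + A by enumerating all 25 pairs.
A + A = {6, 7, 8, 9, 10, 11, 12, 13, 14, 15, 16, 20}, so |A + A| = 12.
K = |A + A| / |A| = 12/5 (already in lowest terms) ≈ 2.4000.
Reference: AP of size 5 gives K = 9/5 ≈ 1.8000; a fully generic set of size 5 gives K ≈ 3.0000.

|A| = 5, |A + A| = 12, K = 12/5.


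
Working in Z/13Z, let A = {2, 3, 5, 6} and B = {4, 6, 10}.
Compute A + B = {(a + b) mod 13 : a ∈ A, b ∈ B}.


Work in Z/13Z: reduce every sum a + b modulo 13.
Enumerate all 12 pairs:
a = 2: 2+4=6, 2+6=8, 2+10=12
a = 3: 3+4=7, 3+6=9, 3+10=0
a = 5: 5+4=9, 5+6=11, 5+10=2
a = 6: 6+4=10, 6+6=12, 6+10=3
Distinct residues collected: {0, 2, 3, 6, 7, 8, 9, 10, 11, 12}
|A + B| = 10 (out of 13 total residues).

A + B = {0, 2, 3, 6, 7, 8, 9, 10, 11, 12}


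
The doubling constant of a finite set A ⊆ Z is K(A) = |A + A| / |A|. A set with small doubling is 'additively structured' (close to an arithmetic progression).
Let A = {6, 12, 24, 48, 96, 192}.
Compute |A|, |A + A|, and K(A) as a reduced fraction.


|A| = 6.
Compute A + A by enumerating all 36 pairs.
A + A = {12, 18, 24, 30, 36, 48, 54, 60, 72, 96, 102, 108, 120, 144, 192, 198, 204, 216, 240, 288, 384}, so |A + A| = 21.
K = |A + A| / |A| = 21/6 = 7/2 ≈ 3.5000.
Reference: AP of size 6 gives K = 11/6 ≈ 1.8333; a fully generic set of size 6 gives K ≈ 3.5000.

|A| = 6, |A + A| = 21, K = 21/6 = 7/2.


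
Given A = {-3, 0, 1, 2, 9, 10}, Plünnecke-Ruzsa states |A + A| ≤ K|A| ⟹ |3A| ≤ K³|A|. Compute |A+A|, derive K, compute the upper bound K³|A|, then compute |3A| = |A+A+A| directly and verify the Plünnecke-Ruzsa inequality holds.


|A| = 6.
Step 1: Compute A + A by enumerating all 36 pairs.
A + A = {-6, -3, -2, -1, 0, 1, 2, 3, 4, 6, 7, 9, 10, 11, 12, 18, 19, 20}, so |A + A| = 18.
Step 2: Doubling constant K = |A + A|/|A| = 18/6 = 18/6 ≈ 3.0000.
Step 3: Plünnecke-Ruzsa gives |3A| ≤ K³·|A| = (3.0000)³ · 6 ≈ 162.0000.
Step 4: Compute 3A = A + A + A directly by enumerating all triples (a,b,c) ∈ A³; |3A| = 34.
Step 5: Check 34 ≤ 162.0000? Yes ✓.

K = 18/6, Plünnecke-Ruzsa bound K³|A| ≈ 162.0000, |3A| = 34, inequality holds.


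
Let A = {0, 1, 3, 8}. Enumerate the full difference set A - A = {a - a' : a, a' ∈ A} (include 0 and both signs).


A - A = {a - a' : a, a' ∈ A}.
Compute a - a' for each ordered pair (a, a'):
a = 0: 0-0=0, 0-1=-1, 0-3=-3, 0-8=-8
a = 1: 1-0=1, 1-1=0, 1-3=-2, 1-8=-7
a = 3: 3-0=3, 3-1=2, 3-3=0, 3-8=-5
a = 8: 8-0=8, 8-1=7, 8-3=5, 8-8=0
Collecting distinct values (and noting 0 appears from a-a):
A - A = {-8, -7, -5, -3, -2, -1, 0, 1, 2, 3, 5, 7, 8}
|A - A| = 13

A - A = {-8, -7, -5, -3, -2, -1, 0, 1, 2, 3, 5, 7, 8}


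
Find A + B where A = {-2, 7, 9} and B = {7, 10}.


A + B = {a + b : a ∈ A, b ∈ B}.
Enumerate all |A|·|B| = 3·2 = 6 pairs (a, b) and collect distinct sums.
a = -2: -2+7=5, -2+10=8
a = 7: 7+7=14, 7+10=17
a = 9: 9+7=16, 9+10=19
Collecting distinct sums: A + B = {5, 8, 14, 16, 17, 19}
|A + B| = 6

A + B = {5, 8, 14, 16, 17, 19}


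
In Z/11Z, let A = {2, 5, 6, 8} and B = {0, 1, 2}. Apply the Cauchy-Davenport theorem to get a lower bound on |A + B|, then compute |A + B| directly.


Cauchy-Davenport: |A + B| ≥ min(p, |A| + |B| - 1) for A, B nonempty in Z/pZ.
|A| = 4, |B| = 3, p = 11.
CD lower bound = min(11, 4 + 3 - 1) = min(11, 6) = 6.
Compute A + B mod 11 directly:
a = 2: 2+0=2, 2+1=3, 2+2=4
a = 5: 5+0=5, 5+1=6, 5+2=7
a = 6: 6+0=6, 6+1=7, 6+2=8
a = 8: 8+0=8, 8+1=9, 8+2=10
A + B = {2, 3, 4, 5, 6, 7, 8, 9, 10}, so |A + B| = 9.
Verify: 9 ≥ 6? Yes ✓.

CD lower bound = 6, actual |A + B| = 9.


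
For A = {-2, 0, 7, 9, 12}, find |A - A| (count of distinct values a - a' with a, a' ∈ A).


A - A = {a - a' : a, a' ∈ A}; |A| = 5.
Bounds: 2|A|-1 ≤ |A - A| ≤ |A|² - |A| + 1, i.e. 9 ≤ |A - A| ≤ 21.
Note: 0 ∈ A - A always (from a - a). The set is symmetric: if d ∈ A - A then -d ∈ A - A.
Enumerate nonzero differences d = a - a' with a > a' (then include -d):
Positive differences: {2, 3, 5, 7, 9, 11, 12, 14}
Full difference set: {0} ∪ (positive diffs) ∪ (negative diffs).
|A - A| = 1 + 2·8 = 17 (matches direct enumeration: 17).

|A - A| = 17


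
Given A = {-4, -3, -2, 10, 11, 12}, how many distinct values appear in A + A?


A + A = {a + a' : a, a' ∈ A}; |A| = 6.
General bounds: 2|A| - 1 ≤ |A + A| ≤ |A|(|A|+1)/2, i.e. 11 ≤ |A + A| ≤ 21.
Lower bound 2|A|-1 is attained iff A is an arithmetic progression.
Enumerate sums a + a' for a ≤ a' (symmetric, so this suffices):
a = -4: -4+-4=-8, -4+-3=-7, -4+-2=-6, -4+10=6, -4+11=7, -4+12=8
a = -3: -3+-3=-6, -3+-2=-5, -3+10=7, -3+11=8, -3+12=9
a = -2: -2+-2=-4, -2+10=8, -2+11=9, -2+12=10
a = 10: 10+10=20, 10+11=21, 10+12=22
a = 11: 11+11=22, 11+12=23
a = 12: 12+12=24
Distinct sums: {-8, -7, -6, -5, -4, 6, 7, 8, 9, 10, 20, 21, 22, 23, 24}
|A + A| = 15

|A + A| = 15


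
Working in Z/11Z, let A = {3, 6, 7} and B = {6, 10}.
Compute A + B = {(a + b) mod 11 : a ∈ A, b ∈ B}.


Work in Z/11Z: reduce every sum a + b modulo 11.
Enumerate all 6 pairs:
a = 3: 3+6=9, 3+10=2
a = 6: 6+6=1, 6+10=5
a = 7: 7+6=2, 7+10=6
Distinct residues collected: {1, 2, 5, 6, 9}
|A + B| = 5 (out of 11 total residues).

A + B = {1, 2, 5, 6, 9}


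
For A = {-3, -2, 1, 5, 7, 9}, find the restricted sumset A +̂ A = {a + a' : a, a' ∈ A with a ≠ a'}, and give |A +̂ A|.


Restricted sumset: A +̂ A = {a + a' : a ∈ A, a' ∈ A, a ≠ a'}.
Equivalently, take A + A and drop any sum 2a that is achievable ONLY as a + a for a ∈ A (i.e. sums representable only with equal summands).
Enumerate pairs (a, a') with a < a' (symmetric, so each unordered pair gives one sum; this covers all a ≠ a'):
  -3 + -2 = -5
  -3 + 1 = -2
  -3 + 5 = 2
  -3 + 7 = 4
  -3 + 9 = 6
  -2 + 1 = -1
  -2 + 5 = 3
  -2 + 7 = 5
  -2 + 9 = 7
  1 + 5 = 6
  1 + 7 = 8
  1 + 9 = 10
  5 + 7 = 12
  5 + 9 = 14
  7 + 9 = 16
Collected distinct sums: {-5, -2, -1, 2, 3, 4, 5, 6, 7, 8, 10, 12, 14, 16}
|A +̂ A| = 14
(Reference bound: |A +̂ A| ≥ 2|A| - 3 for |A| ≥ 2, with |A| = 6 giving ≥ 9.)

|A +̂ A| = 14
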